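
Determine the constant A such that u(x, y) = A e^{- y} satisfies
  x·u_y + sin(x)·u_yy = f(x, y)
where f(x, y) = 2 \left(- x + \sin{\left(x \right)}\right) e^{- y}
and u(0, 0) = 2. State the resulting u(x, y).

Substitute the ansatz u = A e^{- y} into the left-hand side.
Derivatives of the ansatz:
  u_y = - A e^{- y}
  u_yy = A e^{- y}
Term by term:
  x·u_y = - A x e^{- y}
  sin(x)·u_yy = A e^{- y} \sin{\left(x \right)}
So the left-hand side equals
  - A x e^{- y} + A e^{- y} \sin{\left(x \right)}
This must equal f(x, y) identically; expanded, f = - 2 x e^{- y} + 2 e^{- y} \sin{\left(x \right)}.
Matching coefficients of the independent functions:
  [x e^{- y}]:  - A = -2
  [e^{- y} \sin{\left(x \right)}]:  A = 2
Solving: A = 2.
Check against the point condition:
  u(0, 0) = 2  ⟹  A = 2  ✓
Hence u(x, y) = 2 e^{- y}.

Answer: u(x, y) = 2 e^{- y}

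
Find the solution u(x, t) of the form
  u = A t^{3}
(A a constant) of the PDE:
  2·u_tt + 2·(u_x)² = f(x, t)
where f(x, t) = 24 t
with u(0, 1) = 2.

Answer: u(x, t) = 2 t^{3}

Derivation:
Substitute the ansatz u = A t^{3} into the left-hand side.
Derivatives of the ansatz:
  u_tt = 6 A t
  u_x = 0
Term by term:
  2·u_tt = 12 A t
  2·(u_x)² = 0
So the left-hand side equals
  12 A t
This must equal f(x, t) = 24 t identically.
Matching coefficients of the independent functions:
  [t]:  12 A = 24
Solving: A = 2.
Check against the point condition:
  u(0, 1) = 2  ⟹  A = 2  ✓
Hence u(x, t) = 2 t^{3}.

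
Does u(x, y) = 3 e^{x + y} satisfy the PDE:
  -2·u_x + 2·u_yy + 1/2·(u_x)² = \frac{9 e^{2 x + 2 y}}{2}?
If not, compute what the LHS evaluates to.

Evaluate each term of the left-hand side for u = 3 e^{x + y}.
Derivatives:
  u_x = 3 e^{x} e^{y}
  u_yy = 3 e^{x} e^{y}
Terms:
  -2·u_x = - 6 e^{x + y}
  2·u_yy = 6 e^{x + y}
  1/2·(u_x)² = \frac{9 e^{2 x + 2 y}}{2}
Sum: LHS = \frac{9 e^{2 x + 2 y}}{2}
This is exactly the given right-hand side, so u is a solution.

Answer: Yes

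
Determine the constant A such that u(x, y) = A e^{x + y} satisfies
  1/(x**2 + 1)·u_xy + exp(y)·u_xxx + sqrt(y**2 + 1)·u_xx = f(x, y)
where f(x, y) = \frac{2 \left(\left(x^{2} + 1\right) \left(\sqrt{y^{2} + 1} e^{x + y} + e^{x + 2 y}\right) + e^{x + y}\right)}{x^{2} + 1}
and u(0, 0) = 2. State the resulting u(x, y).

Substitute the ansatz u = A e^{x + y} into the left-hand side.
Derivatives of the ansatz:
  u_xy = A e^{x} e^{y}
  u_xxx = A e^{x} e^{y}
  u_xx = A e^{x} e^{y}
Term by term:
  1/(x**2 + 1)·u_xy = \frac{A e^{x} e^{y}}{x^{2} + 1}
  exp(y)·u_xxx = A e^{x} e^{2 y}
  sqrt(y**2 + 1)·u_xx = A \sqrt{y^{2} + 1} e^{x} e^{y}
So the left-hand side equals
  A \sqrt{y^{2} + 1} e^{x} e^{y} + A e^{x} e^{2 y} + \frac{A e^{x} e^{y}}{x^{2} + 1}
This must equal f(x, y) identically; expanded, f = 2 \sqrt{y^{2} + 1} e^{x} e^{y} + 2 e^{x} e^{2 y} + \frac{2 e^{x} e^{y}}{x^{2} + 1}.
Matching coefficients of the independent functions:
  [e^{x} e^{2 y}, \frac{e^{x} e^{y}}{x^{2} + 1}, \sqrt{y^{2} + 1} e^{x} e^{y}]:  A = 2
Solving: A = 2.
Check against the point condition:
  u(0, 0) = 2  ⟹  A = 2  ✓
Hence u(x, y) = 2 e^{x + y}.

Answer: u(x, y) = 2 e^{x + y}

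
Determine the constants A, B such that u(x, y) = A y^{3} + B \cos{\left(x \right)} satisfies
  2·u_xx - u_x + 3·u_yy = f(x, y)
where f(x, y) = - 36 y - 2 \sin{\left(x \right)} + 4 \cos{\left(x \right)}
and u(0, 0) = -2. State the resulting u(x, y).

Answer: u(x, y) = - 2 y^{3} - 2 \cos{\left(x \right)}

Derivation:
Substitute the ansatz u = A y^{3} + B \cos{\left(x \right)} into the left-hand side.
Derivatives of the ansatz:
  u_xx = - B \cos{\left(x \right)}
  u_x = - B \sin{\left(x \right)}
  u_yy = 6 A y
Term by term:
  2·u_xx = - 2 B \cos{\left(x \right)}
  -u_x = B \sin{\left(x \right)}
  3·u_yy = 18 A y
So the left-hand side equals
  18 A y + B \sin{\left(x \right)} - 2 B \cos{\left(x \right)}
This must equal f(x, y) = - 36 y - 2 \sin{\left(x \right)} + 4 \cos{\left(x \right)} identically.
Matching coefficients of the independent functions:
  [y]:  18 A = -36
  [\sin{\left(x \right)}]:  B = -2
  [\cos{\left(x \right)}]:  - 2 B = 4
Solving: A = -2, B = -2.
Check against the point condition:
  u(0, 0) = -2  ⟹  B = -2  ✓
Hence u(x, y) = - 2 y^{3} - 2 \cos{\left(x \right)}.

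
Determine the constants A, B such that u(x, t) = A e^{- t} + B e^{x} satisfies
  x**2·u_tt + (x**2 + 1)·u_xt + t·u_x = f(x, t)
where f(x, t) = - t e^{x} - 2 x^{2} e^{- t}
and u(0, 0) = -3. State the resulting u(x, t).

Substitute the ansatz u = A e^{- t} + B e^{x} into the left-hand side.
Derivatives of the ansatz:
  u_tt = A e^{- t}
  u_xt = 0
  u_x = B e^{x}
Term by term:
  x**2·u_tt = A x^{2} e^{- t}
  (x**2 + 1)·u_xt = 0
  t·u_x = B t e^{x}
So the left-hand side equals
  A x^{2} e^{- t} + B t e^{x}
This must equal f(x, t) = - t e^{x} - 2 x^{2} e^{- t} identically.
Matching coefficients of the independent functions:
  [t e^{x}]:  B = -1
  [x^{2} e^{- t}]:  A = -2
Solving: A = -2, B = -1.
Check against the point condition:
  u(0, 0) = -3  ⟹  A + B = -3  ✓
Hence u(x, t) = - e^{x} - 2 e^{- t}.

Answer: u(x, t) = - e^{x} - 2 e^{- t}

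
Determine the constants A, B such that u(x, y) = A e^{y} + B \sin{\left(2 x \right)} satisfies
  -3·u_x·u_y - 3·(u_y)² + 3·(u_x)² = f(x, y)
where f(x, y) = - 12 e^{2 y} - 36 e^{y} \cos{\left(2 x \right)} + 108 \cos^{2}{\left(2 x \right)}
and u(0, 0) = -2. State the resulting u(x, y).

Substitute the ansatz u = A e^{y} + B \sin{\left(2 x \right)} into the left-hand side.
Derivatives of the ansatz:
  u_x = 2 B \cos{\left(2 x \right)}
  u_y = A e^{y}
Term by term:
  -3·u_x·u_y = - 6 A B e^{y} \cos{\left(2 x \right)}
  -3·(u_y)² = - 3 A^{2} e^{2 y}
  3·(u_x)² = 12 B^{2} \cos^{2}{\left(2 x \right)}
So the left-hand side equals
  - 3 A^{2} e^{2 y} - 6 A B e^{y} \cos{\left(2 x \right)} + 12 B^{2} \cos^{2}{\left(2 x \right)}
This must equal f(x, y) = - 12 e^{2 y} - 36 e^{y} \cos{\left(2 x \right)} + 108 \cos^{2}{\left(2 x \right)} identically.
Matching coefficients of the independent functions:
  [e^{y} \cos{\left(2 x \right)}]:  - 6 A B = -36
  [e^{2 y}]:  - 3 A^{2} = -12
  [\cos^{2}{\left(2 x \right)}]:  12 B^{2} = 108
These equations allow (A, B) = (-2, -3) or (2, 3).
Impose the point condition(s):
  u(0, 0) = -2  ⟹  A = -2
Only A = -2, B = -3 satisfies everything.
Hence u(x, y) = - 2 e^{y} - 3 \sin{\left(2 x \right)}.

Answer: u(x, y) = - 2 e^{y} - 3 \sin{\left(2 x \right)}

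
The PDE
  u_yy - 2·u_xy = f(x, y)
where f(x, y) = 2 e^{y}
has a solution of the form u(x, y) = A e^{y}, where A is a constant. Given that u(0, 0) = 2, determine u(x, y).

Substitute the ansatz u = A e^{y} into the left-hand side.
Derivatives of the ansatz:
  u_yy = A e^{y}
  u_xy = 0
Term by term:
  u_yy = A e^{y}
  -2·u_xy = 0
So the left-hand side equals
  A e^{y}
This must equal f(x, y) = 2 e^{y} identically.
Matching coefficients of the independent functions:
  [e^{y}]:  A = 2
Solving: A = 2.
Check against the point condition:
  u(0, 0) = 2  ⟹  A = 2  ✓
Hence u(x, y) = 2 e^{y}.

Answer: u(x, y) = 2 e^{y}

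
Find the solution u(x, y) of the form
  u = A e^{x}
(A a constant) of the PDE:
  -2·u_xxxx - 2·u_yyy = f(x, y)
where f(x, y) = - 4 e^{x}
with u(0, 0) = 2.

Substitute the ansatz u = A e^{x} into the left-hand side.
Derivatives of the ansatz:
  u_xxxx = A e^{x}
  u_yyy = 0
Term by term:
  -2·u_xxxx = - 2 A e^{x}
  -2·u_yyy = 0
So the left-hand side equals
  - 2 A e^{x}
This must equal f(x, y) = - 4 e^{x} identically.
Matching coefficients of the independent functions:
  [e^{x}]:  - 2 A = -4
Solving: A = 2.
Check against the point condition:
  u(0, 0) = 2  ⟹  A = 2  ✓
Hence u(x, y) = 2 e^{x}.

Answer: u(x, y) = 2 e^{x}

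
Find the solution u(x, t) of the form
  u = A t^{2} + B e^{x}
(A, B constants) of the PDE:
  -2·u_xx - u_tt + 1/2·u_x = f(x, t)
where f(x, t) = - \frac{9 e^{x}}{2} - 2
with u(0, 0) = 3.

Substitute the ansatz u = A t^{2} + B e^{x} into the left-hand side.
Derivatives of the ansatz:
  u_xx = B e^{x}
  u_tt = 2 A
  u_x = B e^{x}
Term by term:
  -2·u_xx = - 2 B e^{x}
  -u_tt = - 2 A
  1/2·u_x = \frac{B e^{x}}{2}
So the left-hand side equals
  - 2 A - \frac{3 B e^{x}}{2}
This must equal f(x, t) = - \frac{9 e^{x}}{2} - 2 identically.
Matching coefficients of the independent functions:
  [constant term]:  - 2 A = -2
  [e^{x}]:  - \frac{3 B}{2} = - \frac{9}{2}
Solving: A = 1, B = 3.
Check against the point condition:
  u(0, 0) = 3  ⟹  B = 3  ✓
Hence u(x, t) = t^{2} + 3 e^{x}.

Answer: u(x, t) = t^{2} + 3 e^{x}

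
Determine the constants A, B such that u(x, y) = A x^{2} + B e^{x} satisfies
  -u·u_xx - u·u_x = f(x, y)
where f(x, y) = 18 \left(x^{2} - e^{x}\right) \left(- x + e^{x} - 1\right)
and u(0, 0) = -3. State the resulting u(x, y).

Substitute the ansatz u = A x^{2} + B e^{x} into the left-hand side.
Derivatives of the ansatz:
  u_xx = 2 A + B e^{x}
  u_x = 2 A x + B e^{x}
Term by term:
  -u·u_xx = - 2 A^{2} x^{2} - A B x^{2} e^{x} - 2 A B e^{x} - B^{2} e^{2 x}
  -u·u_x = - 2 A^{2} x^{3} - A B x^{2} e^{x} - 2 A B x e^{x} - B^{2} e^{2 x}
So the left-hand side equals
  - 2 A^{2} x^{3} - 2 A^{2} x^{2} - 2 A B x^{2} e^{x} - 2 A B x e^{x} - 2 A B e^{x} - 2 B^{2} e^{2 x}
This must equal f(x, y) identically; expanded, f = - 18 x^{3} + 18 x^{2} e^{x} - 18 x^{2} + 18 x e^{x} - 18 e^{2 x} + 18 e^{x}.
Matching coefficients of the independent functions:
  [x^{2}, x^{3}]:  - 2 A^{2} = -18
  [x e^{x}, x^{2} e^{x}, e^{x}]:  - 2 A B = 18
  [e^{2 x}]:  - 2 B^{2} = -18
These equations allow (A, B) = (-3, 3) or (3, -3).
Impose the point condition(s):
  u(0, 0) = -3  ⟹  B = -3
Only A = 3, B = -3 satisfies everything.
Hence u(x, y) = 3 x^{2} - 3 e^{x}.

Answer: u(x, y) = 3 x^{2} - 3 e^{x}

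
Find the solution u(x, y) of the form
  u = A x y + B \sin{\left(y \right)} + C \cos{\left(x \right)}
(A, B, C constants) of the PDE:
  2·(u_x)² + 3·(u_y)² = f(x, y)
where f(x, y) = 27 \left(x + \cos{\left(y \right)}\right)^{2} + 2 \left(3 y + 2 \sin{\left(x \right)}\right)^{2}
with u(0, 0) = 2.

Answer: u(x, y) = - 3 x y - 3 \sin{\left(y \right)} + 2 \cos{\left(x \right)}

Derivation:
Substitute the ansatz u = A x y + B \sin{\left(y \right)} + C \cos{\left(x \right)} into the left-hand side.
Derivatives of the ansatz:
  u_x = A y - C \sin{\left(x \right)}
  u_y = A x + B \cos{\left(y \right)}
Term by term:
  2·(u_x)² = 2 A^{2} y^{2} - 4 A C y \sin{\left(x \right)} + 2 C^{2} \sin^{2}{\left(x \right)}
  3·(u_y)² = 3 A^{2} x^{2} + 6 A B x \cos{\left(y \right)} + 3 B^{2} \cos^{2}{\left(y \right)}
So the left-hand side equals
  3 A^{2} x^{2} + 2 A^{2} y^{2} + 6 A B x \cos{\left(y \right)} - 4 A C y \sin{\left(x \right)} + 3 B^{2} \cos^{2}{\left(y \right)} + 2 C^{2} \sin^{2}{\left(x \right)}
This must equal f(x, y) identically; expanded, f = 27 x^{2} + 54 x \cos{\left(y \right)} + 18 y^{2} + 24 y \sin{\left(x \right)} + 8 \sin^{2}{\left(x \right)} + 27 \cos^{2}{\left(y \right)}.
Matching coefficients of the independent functions:
  [x^{2}]:  3 A^{2} = 27
  [y^{2}]:  2 A^{2} = 18
  [x \cos{\left(y \right)}]:  6 A B = 54
  [y \sin{\left(x \right)}]:  - 4 A C = 24
  [\sin^{2}{\left(x \right)}]:  2 C^{2} = 8
  [\cos^{2}{\left(y \right)}]:  3 B^{2} = 27
These equations allow (A, B, C) = (-3, -3, 2) or (3, 3, -2).
Impose the point condition(s):
  u(0, 0) = 2  ⟹  C = 2
Only A = -3, B = -3, C = 2 satisfies everything.
Hence u(x, y) = - 3 x y - 3 \sin{\left(y \right)} + 2 \cos{\left(x \right)}.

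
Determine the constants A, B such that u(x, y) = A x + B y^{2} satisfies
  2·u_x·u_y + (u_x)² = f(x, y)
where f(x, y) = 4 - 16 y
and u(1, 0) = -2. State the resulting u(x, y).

Substitute the ansatz u = A x + B y^{2} into the left-hand side.
Derivatives of the ansatz:
  u_x = A
  u_y = 2 B y
Term by term:
  2·u_x·u_y = 4 A B y
  (u_x)² = A^{2}
So the left-hand side equals
  A^{2} + 4 A B y
This must equal f(x, y) = 4 - 16 y identically.
Matching coefficients of the independent functions:
  [constant term]:  A^{2} = 4
  [y]:  4 A B = -16
These equations allow (A, B) = (-2, 2) or (2, -2).
Impose the point condition(s):
  u(1, 0) = -2  ⟹  A = -2
Only A = -2, B = 2 satisfies everything.
Hence u(x, y) = - 2 x + 2 y^{2}.

Answer: u(x, y) = - 2 x + 2 y^{2}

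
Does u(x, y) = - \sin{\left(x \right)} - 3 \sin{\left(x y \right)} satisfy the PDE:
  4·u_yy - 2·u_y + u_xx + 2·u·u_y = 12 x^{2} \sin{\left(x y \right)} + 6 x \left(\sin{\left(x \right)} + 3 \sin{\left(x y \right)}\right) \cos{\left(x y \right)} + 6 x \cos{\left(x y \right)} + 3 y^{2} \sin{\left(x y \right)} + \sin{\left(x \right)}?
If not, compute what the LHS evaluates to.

Answer: Yes

Derivation:
Evaluate each term of the left-hand side for u = - \sin{\left(x \right)} - 3 \sin{\left(x y \right)}.
Derivatives:
  u_yy = 3 x^{2} \sin{\left(x y \right)}
  u_y = - 3 x \cos{\left(x y \right)}
  u_xx = 3 y^{2} \sin{\left(x y \right)} + \sin{\left(x \right)}
Terms:
  4·u_yy = 12 x^{2} \sin{\left(x y \right)}
  -2·u_y = 6 x \cos{\left(x y \right)}
  u_xx = 3 y^{2} \sin{\left(x y \right)} + \sin{\left(x \right)}
  2·u·u_y = 6 x \left(\sin{\left(x \right)} + 3 \sin{\left(x y \right)}\right) \cos{\left(x y \right)}
Sum: LHS = 12 x^{2} \sin{\left(x y \right)} + 6 x \left(\sin{\left(x \right)} + 3 \sin{\left(x y \right)}\right) \cos{\left(x y \right)} + 6 x \cos{\left(x y \right)} + 3 y^{2} \sin{\left(x y \right)} + \sin{\left(x \right)}
This is exactly the given right-hand side, so u is a solution.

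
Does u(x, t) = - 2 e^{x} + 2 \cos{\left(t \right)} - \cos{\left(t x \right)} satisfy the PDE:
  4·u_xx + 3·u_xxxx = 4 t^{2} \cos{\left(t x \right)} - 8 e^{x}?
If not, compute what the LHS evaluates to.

Answer: No, the LHS evaluates to - 3 t^{4} \cos{\left(t x \right)} + 4 t^{2} \cos{\left(t x \right)} - 14 e^{x}

Derivation:
Evaluate each term of the left-hand side for u = - 2 e^{x} + 2 \cos{\left(t \right)} - \cos{\left(t x \right)}.
Derivatives:
  u_xx = t^{2} \cos{\left(t x \right)} - 2 e^{x}
  u_xxxx = - t^{4} \cos{\left(t x \right)} - 2 e^{x}
Terms:
  4·u_xx = 4 t^{2} \cos{\left(t x \right)} - 8 e^{x}
  3·u_xxxx = - 3 t^{4} \cos{\left(t x \right)} - 6 e^{x}
Sum: LHS = - 3 t^{4} \cos{\left(t x \right)} + 4 t^{2} \cos{\left(t x \right)} - 14 e^{x}
Given right-hand side: 4 t^{2} \cos{\left(t x \right)} - 8 e^{x}. Difference LHS − RHS = - 3 t^{4} \cos{\left(t x \right)} - 6 e^{x} ≠ 0, so u is not a solution.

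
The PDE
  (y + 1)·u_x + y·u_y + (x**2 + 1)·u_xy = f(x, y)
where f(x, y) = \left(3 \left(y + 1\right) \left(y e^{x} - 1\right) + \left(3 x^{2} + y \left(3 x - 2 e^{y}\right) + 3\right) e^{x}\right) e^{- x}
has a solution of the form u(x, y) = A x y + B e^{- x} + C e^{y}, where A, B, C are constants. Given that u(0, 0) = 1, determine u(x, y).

Substitute the ansatz u = A x y + B e^{- x} + C e^{y} into the left-hand side.
Derivatives of the ansatz:
  u_x = A y - B e^{- x}
  u_y = A x + C e^{y}
  u_xy = A
Term by term:
  (y + 1)·u_x = A y^{2} + A y - B y e^{- x} - B e^{- x}
  y·u_y = A x y + C y e^{y}
  (x**2 + 1)·u_xy = A x^{2} + A
So the left-hand side equals
  A x^{2} + A x y + A y^{2} + A y + A - B y e^{- x} - B e^{- x} + C y e^{y}
This must equal f(x, y) identically; expanded, f = 3 x^{2} + 3 x y + 3 y^{2} - 2 y e^{y} + 3 y - 3 y e^{- x} + 3 - 3 e^{- x}.
Matching coefficients of the independent functions:
  [constant term, x^{2}, y, y^{2}, …]:  A = 3
  [y e^{- x}, e^{- x}]:  - B = -3
  [y e^{y}]:  C = -2
Solving: A = 3, B = 3, C = -2.
Check against the point condition:
  u(0, 0) = 1  ⟹  B + C = 1  ✓
Hence u(x, y) = 3 x y - 2 e^{y} + 3 e^{- x}.

Answer: u(x, y) = 3 x y - 2 e^{y} + 3 e^{- x}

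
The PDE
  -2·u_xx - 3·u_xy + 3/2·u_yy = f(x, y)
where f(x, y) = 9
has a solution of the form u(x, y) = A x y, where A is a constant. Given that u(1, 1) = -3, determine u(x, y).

Substitute the ansatz u = A x y into the left-hand side.
Derivatives of the ansatz:
  u_xx = 0
  u_xy = A
  u_yy = 0
Term by term:
  -2·u_xx = 0
  -3·u_xy = - 3 A
  3/2·u_yy = 0
So the left-hand side equals
  - 3 A
This must equal f(x, y) = 9 identically.
Matching coefficients of the independent functions:
  [constant term]:  - 3 A = 9
Solving: A = -3.
Check against the point condition:
  u(1, 1) = -3  ⟹  A = -3  ✓
Hence u(x, y) = - 3 x y.

Answer: u(x, y) = - 3 x y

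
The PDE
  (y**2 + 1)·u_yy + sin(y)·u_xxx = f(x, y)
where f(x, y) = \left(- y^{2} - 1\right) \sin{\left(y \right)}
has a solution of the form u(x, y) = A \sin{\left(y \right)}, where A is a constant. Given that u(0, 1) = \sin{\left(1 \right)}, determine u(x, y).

Substitute the ansatz u = A \sin{\left(y \right)} into the left-hand side.
Derivatives of the ansatz:
  u_yy = - A \sin{\left(y \right)}
  u_xxx = 0
Term by term:
  (y**2 + 1)·u_yy = - A y^{2} \sin{\left(y \right)} - A \sin{\left(y \right)}
  sin(y)·u_xxx = 0
So the left-hand side equals
  - A y^{2} \sin{\left(y \right)} - A \sin{\left(y \right)}
This must equal f(x, y) identically; expanded, f = - y^{2} \sin{\left(y \right)} - \sin{\left(y \right)}.
Matching coefficients of the independent functions:
  [y^{2} \sin{\left(y \right)}, \sin{\left(y \right)}]:  - A = -1
Solving: A = 1.
Check against the point condition:
  u(0, 1) = \sin{\left(1 \right)}  ⟹  A \sin{\left(1 \right)} = \sin{\left(1 \right)}  ✓
Hence u(x, y) = \sin{\left(y \right)}.

Answer: u(x, y) = \sin{\left(y \right)}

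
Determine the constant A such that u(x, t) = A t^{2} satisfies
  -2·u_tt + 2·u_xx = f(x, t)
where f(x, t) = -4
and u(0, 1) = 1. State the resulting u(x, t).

Substitute the ansatz u = A t^{2} into the left-hand side.
Derivatives of the ansatz:
  u_tt = 2 A
  u_xx = 0
Term by term:
  -2·u_tt = - 4 A
  2·u_xx = 0
So the left-hand side equals
  - 4 A
This must equal f(x, t) = -4 identically.
Matching coefficients of the independent functions:
  [constant term]:  - 4 A = -4
Solving: A = 1.
Check against the point condition:
  u(0, 1) = 1  ⟹  A = 1  ✓
Hence u(x, t) = t^{2}.

Answer: u(x, t) = t^{2}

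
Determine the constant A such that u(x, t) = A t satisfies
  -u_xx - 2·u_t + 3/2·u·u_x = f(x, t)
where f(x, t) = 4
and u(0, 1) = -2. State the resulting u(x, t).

Answer: u(x, t) = - 2 t

Derivation:
Substitute the ansatz u = A t into the left-hand side.
Derivatives of the ansatz:
  u_xx = 0
  u_t = A
  u_x = 0
Term by term:
  -u_xx = 0
  -2·u_t = - 2 A
  3/2·u·u_x = 0
So the left-hand side equals
  - 2 A
This must equal f(x, t) = 4 identically.
Matching coefficients of the independent functions:
  [constant term]:  - 2 A = 4
Solving: A = -2.
Check against the point condition:
  u(0, 1) = -2  ⟹  A = -2  ✓
Hence u(x, t) = - 2 t.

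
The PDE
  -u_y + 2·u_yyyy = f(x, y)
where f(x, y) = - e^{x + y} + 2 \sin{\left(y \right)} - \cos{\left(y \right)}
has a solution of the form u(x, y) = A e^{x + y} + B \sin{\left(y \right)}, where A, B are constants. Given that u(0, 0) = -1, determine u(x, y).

Answer: u(x, y) = - e^{x + y} + \sin{\left(y \right)}

Derivation:
Substitute the ansatz u = A e^{x + y} + B \sin{\left(y \right)} into the left-hand side.
Derivatives of the ansatz:
  u_y = A e^{x} e^{y} + B \cos{\left(y \right)}
  u_yyyy = A e^{x} e^{y} + B \sin{\left(y \right)}
Term by term:
  -u_y = - A e^{x} e^{y} - B \cos{\left(y \right)}
  2·u_yyyy = 2 A e^{x} e^{y} + 2 B \sin{\left(y \right)}
So the left-hand side equals
  A e^{x} e^{y} + 2 B \sin{\left(y \right)} - B \cos{\left(y \right)}
This must equal f(x, y) identically; expanded, f = - e^{x} e^{y} + 2 \sin{\left(y \right)} - \cos{\left(y \right)}.
Matching coefficients of the independent functions:
  [e^{x} e^{y}]:  A = -1
  [\sin{\left(y \right)}]:  2 B = 2
  [\cos{\left(y \right)}]:  - B = -1
Solving: A = -1, B = 1.
Check against the point condition:
  u(0, 0) = -1  ⟹  A = -1  ✓
Hence u(x, y) = - e^{x + y} + \sin{\left(y \right)}.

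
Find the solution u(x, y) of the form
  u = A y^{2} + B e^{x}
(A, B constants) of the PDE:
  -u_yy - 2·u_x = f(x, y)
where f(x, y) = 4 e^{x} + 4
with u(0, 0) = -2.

Substitute the ansatz u = A y^{2} + B e^{x} into the left-hand side.
Derivatives of the ansatz:
  u_yy = 2 A
  u_x = B e^{x}
Term by term:
  -u_yy = - 2 A
  -2·u_x = - 2 B e^{x}
So the left-hand side equals
  - 2 A - 2 B e^{x}
This must equal f(x, y) = 4 e^{x} + 4 identically.
Matching coefficients of the independent functions:
  [constant term]:  - 2 A = 4
  [e^{x}]:  - 2 B = 4
Solving: A = -2, B = -2.
Check against the point condition:
  u(0, 0) = -2  ⟹  B = -2  ✓
Hence u(x, y) = - 2 y^{2} - 2 e^{x}.

Answer: u(x, y) = - 2 y^{2} - 2 e^{x}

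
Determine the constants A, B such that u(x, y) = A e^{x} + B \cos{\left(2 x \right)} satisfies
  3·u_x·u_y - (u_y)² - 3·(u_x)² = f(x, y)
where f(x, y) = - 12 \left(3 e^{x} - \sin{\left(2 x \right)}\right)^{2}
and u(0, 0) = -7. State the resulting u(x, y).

Substitute the ansatz u = A e^{x} + B \cos{\left(2 x \right)} into the left-hand side.
Derivatives of the ansatz:
  u_x = A e^{x} - 2 B \sin{\left(2 x \right)}
  u_y = 0
Term by term:
  3·u_x·u_y = 0
  -(u_y)² = 0
  -3·(u_x)² = - 3 A^{2} e^{2 x} + 12 A B e^{x} \sin{\left(2 x \right)} - 12 B^{2} \sin^{2}{\left(2 x \right)}
So the left-hand side equals
  - 3 A^{2} e^{2 x} + 12 A B e^{x} \sin{\left(2 x \right)} - 12 B^{2} \sin^{2}{\left(2 x \right)}
This must equal f(x, y) identically; expanded, f = - 108 e^{2 x} + 72 e^{x} \sin{\left(2 x \right)} - 12 \sin^{2}{\left(2 x \right)}.
Matching coefficients of the independent functions:
  [e^{x} \sin{\left(2 x \right)}]:  12 A B = 72
  [e^{2 x}]:  - 3 A^{2} = -108
  [\sin^{2}{\left(2 x \right)}]:  - 12 B^{2} = -12
These equations allow (A, B) = (-6, -1) or (6, 1).
Impose the point condition(s):
  u(0, 0) = -7  ⟹  A + B = -7
Only A = -6, B = -1 satisfies everything.
Hence u(x, y) = - 6 e^{x} - \cos{\left(2 x \right)}.

Answer: u(x, y) = - 6 e^{x} - \cos{\left(2 x \right)}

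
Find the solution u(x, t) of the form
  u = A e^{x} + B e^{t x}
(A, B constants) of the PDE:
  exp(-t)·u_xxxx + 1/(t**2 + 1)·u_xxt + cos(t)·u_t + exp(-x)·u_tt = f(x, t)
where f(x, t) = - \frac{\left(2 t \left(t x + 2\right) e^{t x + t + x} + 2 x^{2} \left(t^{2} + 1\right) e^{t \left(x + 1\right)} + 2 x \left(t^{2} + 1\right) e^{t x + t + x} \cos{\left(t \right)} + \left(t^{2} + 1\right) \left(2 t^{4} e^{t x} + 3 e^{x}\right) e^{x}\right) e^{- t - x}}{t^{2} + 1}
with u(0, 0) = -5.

Substitute the ansatz u = A e^{x} + B e^{t x} into the left-hand side.
Derivatives of the ansatz:
  u_xxxx = A e^{x} + B t^{4} e^{t x}
  u_xxt = B t^{2} x e^{t x} + 2 B t e^{t x}
  u_t = B x e^{t x}
  u_tt = B x^{2} e^{t x}
Term by term:
  exp(-t)·u_xxxx = A e^{- t} e^{x} + B t^{4} e^{- t} e^{t x}
  1/(t**2 + 1)·u_xxt = \frac{B t^{2} x e^{t x}}{t^{2} + 1} + \frac{2 B t e^{t x}}{t^{2} + 1}
  cos(t)·u_t = B x e^{t x} \cos{\left(t \right)}
  exp(-x)·u_tt = B x^{2} e^{- x} e^{t x}
So the left-hand side equals
  A e^{- t} e^{x} + B t^{4} e^{- t} e^{t x} + \frac{B t^{2} x e^{t x}}{t^{2} + 1} + \frac{2 B t e^{t x}}{t^{2} + 1} + B x^{2} e^{- x} e^{t x} + B x e^{t x} \cos{\left(t \right)}
This must equal f(x, t) identically; expanded, f = - 2 t^{4} e^{- t} e^{t x} - \frac{2 t^{2} x e^{t x}}{t^{2} + 1} - \frac{4 t e^{t x}}{t^{2} + 1} - 2 x^{2} e^{- x} e^{t x} - 2 x e^{t x} \cos{\left(t \right)} - 3 e^{- t} e^{x}.
Matching coefficients of the independent functions:
  [e^{- t} e^{x}]:  A = -3
  [\frac{t e^{t x}}{t^{2} + 1}]:  2 B = -4
  [t^{4} e^{- t} e^{t x}, x e^{t x} \cos{\left(t \right)}, x^{2} e^{- x} e^{t x}, \frac{t^{2} x e^{t x}}{t^{2} + 1}]:  B = -2
Solving: A = -3, B = -2.
Check against the point condition:
  u(0, 0) = -5  ⟹  A + B = -5  ✓
Hence u(x, t) = - 3 e^{x} - 2 e^{t x}.

Answer: u(x, t) = - 3 e^{x} - 2 e^{t x}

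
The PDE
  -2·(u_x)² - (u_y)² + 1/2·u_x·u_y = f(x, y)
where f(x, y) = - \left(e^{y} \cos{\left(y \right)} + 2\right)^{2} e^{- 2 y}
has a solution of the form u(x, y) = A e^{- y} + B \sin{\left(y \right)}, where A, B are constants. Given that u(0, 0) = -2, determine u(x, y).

Answer: u(x, y) = \sin{\left(y \right)} - 2 e^{- y}

Derivation:
Substitute the ansatz u = A e^{- y} + B \sin{\left(y \right)} into the left-hand side.
Derivatives of the ansatz:
  u_x = 0
  u_y = - A e^{- y} + B \cos{\left(y \right)}
Term by term:
  -2·(u_x)² = 0
  -(u_y)² = - A^{2} e^{- 2 y} + 2 A B e^{- y} \cos{\left(y \right)} - B^{2} \cos^{2}{\left(y \right)}
  1/2·u_x·u_y = 0
So the left-hand side equals
  - A^{2} e^{- 2 y} + 2 A B e^{- y} \cos{\left(y \right)} - B^{2} \cos^{2}{\left(y \right)}
This must equal f(x, y) identically; expanded, f = - \cos^{2}{\left(y \right)} - 4 e^{- y} \cos{\left(y \right)} - 4 e^{- 2 y}.
Matching coefficients of the independent functions:
  [e^{- y} \cos{\left(y \right)}]:  2 A B = -4
  [e^{- 2 y}]:  - A^{2} = -4
  [\cos^{2}{\left(y \right)}]:  - B^{2} = -1
These equations allow (A, B) = (-2, 1) or (2, -1).
Impose the point condition(s):
  u(0, 0) = -2  ⟹  A = -2
Only A = -2, B = 1 satisfies everything.
Hence u(x, y) = \sin{\left(y \right)} - 2 e^{- y}.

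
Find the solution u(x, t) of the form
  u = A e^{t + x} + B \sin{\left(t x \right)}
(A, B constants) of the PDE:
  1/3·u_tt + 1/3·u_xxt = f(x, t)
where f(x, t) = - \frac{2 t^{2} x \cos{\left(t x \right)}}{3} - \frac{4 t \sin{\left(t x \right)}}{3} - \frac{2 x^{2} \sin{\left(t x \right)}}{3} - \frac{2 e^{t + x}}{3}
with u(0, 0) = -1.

Answer: u(x, t) = - e^{t + x} + 2 \sin{\left(t x \right)}

Derivation:
Substitute the ansatz u = A e^{t + x} + B \sin{\left(t x \right)} into the left-hand side.
Derivatives of the ansatz:
  u_tt = A e^{t} e^{x} - B x^{2} \sin{\left(t x \right)}
  u_xxt = A e^{t} e^{x} - B t^{2} x \cos{\left(t x \right)} - 2 B t \sin{\left(t x \right)}
Term by term:
  1/3·u_tt = \frac{A e^{t} e^{x}}{3} - \frac{B x^{2} \sin{\left(t x \right)}}{3}
  1/3·u_xxt = \frac{A e^{t} e^{x}}{3} - \frac{B t^{2} x \cos{\left(t x \right)}}{3} - \frac{2 B t \sin{\left(t x \right)}}{3}
So the left-hand side equals
  \frac{2 A e^{t} e^{x}}{3} - \frac{B t^{2} x \cos{\left(t x \right)}}{3} - \frac{2 B t \sin{\left(t x \right)}}{3} - \frac{B x^{2} \sin{\left(t x \right)}}{3}
This must equal f(x, t) identically; expanded, f = - \frac{2 t^{2} x \cos{\left(t x \right)}}{3} - \frac{4 t \sin{\left(t x \right)}}{3} - \frac{2 x^{2} \sin{\left(t x \right)}}{3} - \frac{2 e^{t} e^{x}}{3}.
Matching coefficients of the independent functions:
  [t \sin{\left(t x \right)}]:  - \frac{2 B}{3} = - \frac{4}{3}
  [x^{2} \sin{\left(t x \right)}, t^{2} x \cos{\left(t x \right)}]:  - \frac{B}{3} = - \frac{2}{3}
  [e^{t} e^{x}]:  \frac{2 A}{3} = - \frac{2}{3}
Solving: A = -1, B = 2.
Check against the point condition:
  u(0, 0) = -1  ⟹  A = -1  ✓
Hence u(x, t) = - e^{t + x} + 2 \sin{\left(t x \right)}.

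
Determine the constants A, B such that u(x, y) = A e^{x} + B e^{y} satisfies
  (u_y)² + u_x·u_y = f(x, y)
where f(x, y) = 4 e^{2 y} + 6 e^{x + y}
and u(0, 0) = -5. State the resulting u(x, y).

Answer: u(x, y) = - 3 e^{x} - 2 e^{y}

Derivation:
Substitute the ansatz u = A e^{x} + B e^{y} into the left-hand side.
Derivatives of the ansatz:
  u_y = B e^{y}
  u_x = A e^{x}
Term by term:
  (u_y)² = B^{2} e^{2 y}
  u_x·u_y = A B e^{x} e^{y}
So the left-hand side equals
  A B e^{x} e^{y} + B^{2} e^{2 y}
This must equal f(x, y) identically; expanded, f = 6 e^{x} e^{y} + 4 e^{2 y}.
Matching coefficients of the independent functions:
  [e^{x} e^{y}]:  A B = 6
  [e^{2 y}]:  B^{2} = 4
These equations allow (A, B) = (-3, -2) or (3, 2).
Impose the point condition(s):
  u(0, 0) = -5  ⟹  A + B = -5
Only A = -3, B = -2 satisfies everything.
Hence u(x, y) = - 3 e^{x} - 2 e^{y}.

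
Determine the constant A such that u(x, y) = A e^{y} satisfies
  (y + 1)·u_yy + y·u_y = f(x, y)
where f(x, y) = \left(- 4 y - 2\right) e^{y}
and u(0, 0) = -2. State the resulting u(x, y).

Substitute the ansatz u = A e^{y} into the left-hand side.
Derivatives of the ansatz:
  u_yy = A e^{y}
  u_y = A e^{y}
Term by term:
  (y + 1)·u_yy = A y e^{y} + A e^{y}
  y·u_y = A y e^{y}
So the left-hand side equals
  2 A y e^{y} + A e^{y}
This must equal f(x, y) identically; expanded, f = - 4 y e^{y} - 2 e^{y}.
Matching coefficients of the independent functions:
  [y e^{y}]:  2 A = -4
  [e^{y}]:  A = -2
Solving: A = -2.
Check against the point condition:
  u(0, 0) = -2  ⟹  A = -2  ✓
Hence u(x, y) = - 2 e^{y}.

Answer: u(x, y) = - 2 e^{y}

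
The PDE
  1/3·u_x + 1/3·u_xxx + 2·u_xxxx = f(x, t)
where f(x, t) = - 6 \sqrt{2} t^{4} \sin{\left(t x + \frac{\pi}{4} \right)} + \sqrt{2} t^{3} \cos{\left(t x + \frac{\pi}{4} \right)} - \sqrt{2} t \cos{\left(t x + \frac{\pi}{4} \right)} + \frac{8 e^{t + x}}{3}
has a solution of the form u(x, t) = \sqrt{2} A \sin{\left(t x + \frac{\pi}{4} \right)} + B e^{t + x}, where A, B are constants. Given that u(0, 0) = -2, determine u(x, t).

Answer: u(x, t) = e^{t + x} - 3 \sqrt{2} \sin{\left(t x + \frac{\pi}{4} \right)}

Derivation:
Substitute the ansatz u = \sqrt{2} A \sin{\left(t x + \frac{\pi}{4} \right)} + B e^{t + x} into the left-hand side.
Derivatives of the ansatz:
  u_x = \sqrt{2} A t \cos{\left(t x + \frac{\pi}{4} \right)} + B e^{t} e^{x}
  u_xxx = - \sqrt{2} A t^{3} \cos{\left(t x + \frac{\pi}{4} \right)} + B e^{t} e^{x}
  u_xxxx = \sqrt{2} A t^{4} \sin{\left(t x + \frac{\pi}{4} \right)} + B e^{t} e^{x}
Term by term:
  1/3·u_x = \frac{\sqrt{2} A t \cos{\left(t x + \frac{\pi}{4} \right)}}{3} + \frac{B e^{t} e^{x}}{3}
  1/3·u_xxx = - \frac{\sqrt{2} A t^{3} \cos{\left(t x + \frac{\pi}{4} \right)}}{3} + \frac{B e^{t} e^{x}}{3}
  2·u_xxxx = 2 \sqrt{2} A t^{4} \sin{\left(t x + \frac{\pi}{4} \right)} + 2 B e^{t} e^{x}
So the left-hand side equals
  2 \sqrt{2} A t^{4} \sin{\left(t x + \frac{\pi}{4} \right)} - \frac{\sqrt{2} A t^{3} \cos{\left(t x + \frac{\pi}{4} \right)}}{3} + \frac{\sqrt{2} A t \cos{\left(t x + \frac{\pi}{4} \right)}}{3} + \frac{8 B e^{t} e^{x}}{3}
This must equal f(x, t) identically; expanded, f = - 6 \sqrt{2} t^{4} \sin{\left(t x + \frac{\pi}{4} \right)} + \sqrt{2} t^{3} \cos{\left(t x + \frac{\pi}{4} \right)} - \sqrt{2} t \cos{\left(t x + \frac{\pi}{4} \right)} + \frac{8 e^{t} e^{x}}{3}.
Matching coefficients of the independent functions:
  [e^{t} e^{x}]:  \frac{8 B}{3} = \frac{8}{3}
  [\sqrt{2} t \cos{\left(t x + \frac{\pi}{4} \right)}]:  \frac{A}{3} = -1
  [\sqrt{2} t^{3} \cos{\left(t x + \frac{\pi}{4} \right)}]:  - \frac{A}{3} = 1
  [\sqrt{2} t^{4} \sin{\left(t x + \frac{\pi}{4} \right)}]:  2 A = -6
Solving: A = -3, B = 1.
Check against the point condition:
  u(0, 0) = -2  ⟹  A + B = -2  ✓
Hence u(x, t) = e^{t + x} - 3 \sqrt{2} \sin{\left(t x + \frac{\pi}{4} \right)}.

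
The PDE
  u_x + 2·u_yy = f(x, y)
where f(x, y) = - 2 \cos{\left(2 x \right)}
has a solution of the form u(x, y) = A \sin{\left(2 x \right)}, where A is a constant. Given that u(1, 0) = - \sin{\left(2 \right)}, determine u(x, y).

Answer: u(x, y) = - \sin{\left(2 x \right)}

Derivation:
Substitute the ansatz u = A \sin{\left(2 x \right)} into the left-hand side.
Derivatives of the ansatz:
  u_x = 2 A \cos{\left(2 x \right)}
  u_yy = 0
Term by term:
  u_x = 2 A \cos{\left(2 x \right)}
  2·u_yy = 0
So the left-hand side equals
  2 A \cos{\left(2 x \right)}
This must equal f(x, y) = - 2 \cos{\left(2 x \right)} identically.
Matching coefficients of the independent functions:
  [\cos{\left(2 x \right)}]:  2 A = -2
Solving: A = -1.
Check against the point condition:
  u(1, 0) = - \sin{\left(2 \right)}  ⟹  A \sin{\left(2 \right)} = - \sin{\left(2 \right)}  ✓
Hence u(x, y) = - \sin{\left(2 x \right)}.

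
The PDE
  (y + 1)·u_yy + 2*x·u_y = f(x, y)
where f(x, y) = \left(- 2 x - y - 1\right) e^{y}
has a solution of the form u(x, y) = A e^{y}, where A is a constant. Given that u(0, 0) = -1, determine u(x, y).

Substitute the ansatz u = A e^{y} into the left-hand side.
Derivatives of the ansatz:
  u_yy = A e^{y}
  u_y = A e^{y}
Term by term:
  (y + 1)·u_yy = A y e^{y} + A e^{y}
  2*x·u_y = 2 A x e^{y}
So the left-hand side equals
  2 A x e^{y} + A y e^{y} + A e^{y}
This must equal f(x, y) identically; expanded, f = - 2 x e^{y} - y e^{y} - e^{y}.
Matching coefficients of the independent functions:
  [x e^{y}]:  2 A = -2
  [y e^{y}, e^{y}]:  A = -1
Solving: A = -1.
Check against the point condition:
  u(0, 0) = -1  ⟹  A = -1  ✓
Hence u(x, y) = - e^{y}.

Answer: u(x, y) = - e^{y}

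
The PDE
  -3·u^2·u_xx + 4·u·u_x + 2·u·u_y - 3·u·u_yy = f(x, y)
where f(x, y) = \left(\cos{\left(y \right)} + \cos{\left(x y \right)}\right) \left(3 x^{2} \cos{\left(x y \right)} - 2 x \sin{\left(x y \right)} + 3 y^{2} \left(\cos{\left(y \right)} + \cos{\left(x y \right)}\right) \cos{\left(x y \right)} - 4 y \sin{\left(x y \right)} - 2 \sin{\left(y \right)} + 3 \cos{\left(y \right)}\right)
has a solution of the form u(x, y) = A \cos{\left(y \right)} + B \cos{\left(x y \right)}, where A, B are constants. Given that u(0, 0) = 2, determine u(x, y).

Substitute the ansatz u = A \cos{\left(y \right)} + B \cos{\left(x y \right)} into the left-hand side.
Derivatives of the ansatz:
  u_xx = - B y^{2} \cos{\left(x y \right)}
  u_x = - B y \sin{\left(x y \right)}
  u_y = - A \sin{\left(y \right)} - B x \sin{\left(x y \right)}
  u_yy = - A \cos{\left(y \right)} - B x^{2} \cos{\left(x y \right)}
Term by term:
  -3·u^2·u_xx = 3 A^{2} B y^{2} \cos^{2}{\left(y \right)} \cos{\left(x y \right)} + 6 A B^{2} y^{2} \cos{\left(y \right)} \cos^{2}{\left(x y \right)} + 3 B^{3} y^{2} \cos^{3}{\left(x y \right)}
  4·u·u_x = - 4 A B y \sin{\left(x y \right)} \cos{\left(y \right)} - 4 B^{2} y \sin{\left(x y \right)} \cos{\left(x y \right)}
  2·u·u_y = - 2 A^{2} \sin{\left(y \right)} \cos{\left(y \right)} - 2 A B x \sin{\left(x y \right)} \cos{\left(y \right)} - 2 A B \sin{\left(y \right)} \cos{\left(x y \right)} - 2 B^{2} x \sin{\left(x y \right)} \cos{\left(x y \right)}
  -3·u·u_yy = 3 A^{2} \cos^{2}{\left(y \right)} + 3 A B x^{2} \cos{\left(y \right)} \cos{\left(x y \right)} + 3 A B \cos{\left(y \right)} \cos{\left(x y \right)} + 3 B^{2} x^{2} \cos^{2}{\left(x y \right)}
So the left-hand side equals
  3 A^{2} B y^{2} \cos^{2}{\left(y \right)} \cos{\left(x y \right)} - 2 A^{2} \sin{\left(y \right)} \cos{\left(y \right)} + 3 A^{2} \cos^{2}{\left(y \right)} + 6 A B^{2} y^{2} \cos{\left(y \right)} \cos^{2}{\left(x y \right)} + 3 A B x^{2} \cos{\left(y \right)} \cos{\left(x y \right)} - 2 A B x \sin{\left(x y \right)} \cos{\left(y \right)} - 4 A B y \sin{\left(x y \right)} \cos{\left(y \right)} - 2 A B \sin{\left(y \right)} \cos{\left(x y \right)} + 3 A B \cos{\left(y \right)} \cos{\left(x y \right)} + 3 B^{3} y^{2} \cos^{3}{\left(x y \right)} + 3 B^{2} x^{2} \cos^{2}{\left(x y \right)} - 2 B^{2} x \sin{\left(x y \right)} \cos{\left(x y \right)} - 4 B^{2} y \sin{\left(x y \right)} \cos{\left(x y \right)}
This must equal f(x, y) identically; expanded, f = 3 x^{2} \cos{\left(y \right)} \cos{\left(x y \right)} + 3 x^{2} \cos^{2}{\left(x y \right)} - 2 x \sin{\left(x y \right)} \cos{\left(y \right)} - 2 x \sin{\left(x y \right)} \cos{\left(x y \right)} + 3 y^{2} \cos^{2}{\left(y \right)} \cos{\left(x y \right)} + 6 y^{2} \cos{\left(y \right)} \cos^{2}{\left(x y \right)} + 3 y^{2} \cos^{3}{\left(x y \right)} - 4 y \sin{\left(x y \right)} \cos{\left(y \right)} - 4 y \sin{\left(x y \right)} \cos{\left(x y \right)} - 2 \sin{\left(y \right)} \cos{\left(y \right)} - 2 \sin{\left(y \right)} \cos{\left(x y \right)} + 3 \cos^{2}{\left(y \right)} + 3 \cos{\left(y \right)} \cos{\left(x y \right)}.
Matching coefficients of the independent functions:
  [x^{2} \cos^{2}{\left(x y \right)}]:  3 B^{2} = 3
  [y^{2} \cos^{3}{\left(x y \right)}]:  3 B^{3} = 3
  [\sin{\left(y \right)} \cos{\left(y \right)}]:  - 2 A^{2} = -2
  [\sin{\left(y \right)} \cos{\left(x y \right)}, x \sin{\left(x y \right)} \cos{\left(y \right)}]:  - 2 A B = -2
  [\cos{\left(y \right)} \cos{\left(x y \right)}, x^{2} \cos{\left(y \right)} \cos{\left(x y \right)}]:  3 A B = 3
  [x \sin{\left(x y \right)} \cos{\left(x y \right)}]:  - 2 B^{2} = -2
  [y \sin{\left(x y \right)} \cos{\left(y \right)}]:  - 4 A B = -4
  [y \sin{\left(x y \right)} \cos{\left(x y \right)}]:  - 4 B^{2} = -4
  [y^{2} \cos{\left(y \right)} \cos^{2}{\left(x y \right)}]:  6 A B^{2} = 6
  [y^{2} \cos^{2}{\left(y \right)} \cos{\left(x y \right)}]:  3 A^{2} B = 3
  [\cos^{2}{\left(y \right)}]:  3 A^{2} = 3
Solving: A = 1, B = 1.
Check against the point condition:
  u(0, 0) = 2  ⟹  A + B = 2  ✓
Hence u(x, y) = \cos{\left(y \right)} + \cos{\left(x y \right)}.

Answer: u(x, y) = \cos{\left(y \right)} + \cos{\left(x y \right)}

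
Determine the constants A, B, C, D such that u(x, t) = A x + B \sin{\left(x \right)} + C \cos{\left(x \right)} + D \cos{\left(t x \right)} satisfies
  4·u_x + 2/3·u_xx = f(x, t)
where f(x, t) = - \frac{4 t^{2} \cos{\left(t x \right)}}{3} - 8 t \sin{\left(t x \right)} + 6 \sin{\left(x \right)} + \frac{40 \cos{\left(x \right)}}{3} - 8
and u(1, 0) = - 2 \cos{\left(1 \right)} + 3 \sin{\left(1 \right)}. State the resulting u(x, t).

Answer: u(x, t) = - 2 x + 3 \sin{\left(x \right)} - 2 \cos{\left(x \right)} + 2 \cos{\left(t x \right)}

Derivation:
Substitute the ansatz u = A x + B \sin{\left(x \right)} + C \cos{\left(x \right)} + D \cos{\left(t x \right)} into the left-hand side.
Derivatives of the ansatz:
  u_x = A + B \cos{\left(x \right)} - C \sin{\left(x \right)} - D t \sin{\left(t x \right)}
  u_xx = - B \sin{\left(x \right)} - C \cos{\left(x \right)} - D t^{2} \cos{\left(t x \right)}
Term by term:
  4·u_x = 4 A + 4 B \cos{\left(x \right)} - 4 C \sin{\left(x \right)} - 4 D t \sin{\left(t x \right)}
  2/3·u_xx = - \frac{2 B \sin{\left(x \right)}}{3} - \frac{2 C \cos{\left(x \right)}}{3} - \frac{2 D t^{2} \cos{\left(t x \right)}}{3}
So the left-hand side equals
  4 A - \frac{2 B \sin{\left(x \right)}}{3} + 4 B \cos{\left(x \right)} - 4 C \sin{\left(x \right)} - \frac{2 C \cos{\left(x \right)}}{3} - \frac{2 D t^{2} \cos{\left(t x \right)}}{3} - 4 D t \sin{\left(t x \right)}
This must equal f(x, t) = - \frac{4 t^{2} \cos{\left(t x \right)}}{3} - 8 t \sin{\left(t x \right)} + 6 \sin{\left(x \right)} + \frac{40 \cos{\left(x \right)}}{3} - 8 identically.
Matching coefficients of the independent functions:
  [constant term]:  4 A = -8
  [t \sin{\left(t x \right)}]:  - 4 D = -8
  [t^{2} \cos{\left(t x \right)}]:  - \frac{2 D}{3} = - \frac{4}{3}
  [\sin{\left(x \right)}]:  - \frac{2 B}{3} - 4 C = 6
  [\cos{\left(x \right)}]:  4 B - \frac{2 C}{3} = \frac{40}{3}
Solving: A = -2, B = 3, C = -2, D = 2.
Check against the point condition:
  u(1, 0) = - 2 \cos{\left(1 \right)} + 3 \sin{\left(1 \right)}  ⟹  A + B \sin{\left(1 \right)} + C \cos{\left(1 \right)} + D = - 2 \cos{\left(1 \right)} + 3 \sin{\left(1 \right)}  ✓
Hence u(x, t) = - 2 x + 3 \sin{\left(x \right)} - 2 \cos{\left(x \right)} + 2 \cos{\left(t x \right)}.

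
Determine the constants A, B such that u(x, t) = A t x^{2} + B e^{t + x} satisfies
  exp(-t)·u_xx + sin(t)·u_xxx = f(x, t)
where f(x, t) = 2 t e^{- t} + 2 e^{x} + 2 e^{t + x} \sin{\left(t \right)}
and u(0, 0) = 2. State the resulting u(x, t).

Substitute the ansatz u = A t x^{2} + B e^{t + x} into the left-hand side.
Derivatives of the ansatz:
  u_xx = 2 A t + B e^{t} e^{x}
  u_xxx = B e^{t} e^{x}
Term by term:
  exp(-t)·u_xx = 2 A t e^{- t} + B e^{x}
  sin(t)·u_xxx = B e^{t} e^{x} \sin{\left(t \right)}
So the left-hand side equals
  2 A t e^{- t} + B e^{t} e^{x} \sin{\left(t \right)} + B e^{x}
This must equal f(x, t) identically; expanded, f = 2 t e^{- t} + 2 e^{t} e^{x} \sin{\left(t \right)} + 2 e^{x}.
Matching coefficients of the independent functions:
  [t e^{- t}]:  2 A = 2
  [e^{t} e^{x} \sin{\left(t \right)}, e^{x}]:  B = 2
Solving: A = 1, B = 2.
Check against the point condition:
  u(0, 0) = 2  ⟹  B = 2  ✓
Hence u(x, t) = t x^{2} + 2 e^{t + x}.

Answer: u(x, t) = t x^{2} + 2 e^{t + x}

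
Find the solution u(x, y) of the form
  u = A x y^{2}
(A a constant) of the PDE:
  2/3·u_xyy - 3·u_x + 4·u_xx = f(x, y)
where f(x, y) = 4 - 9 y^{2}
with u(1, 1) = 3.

Substitute the ansatz u = A x y^{2} into the left-hand side.
Derivatives of the ansatz:
  u_xyy = 2 A
  u_x = A y^{2}
  u_xx = 0
Term by term:
  2/3·u_xyy = \frac{4 A}{3}
  -3·u_x = - 3 A y^{2}
  4·u_xx = 0
So the left-hand side equals
  - 3 A y^{2} + \frac{4 A}{3}
This must equal f(x, y) = 4 - 9 y^{2} identically.
Matching coefficients of the independent functions:
  [constant term]:  \frac{4 A}{3} = 4
  [y^{2}]:  - 3 A = -9
Solving: A = 3.
Check against the point condition:
  u(1, 1) = 3  ⟹  A = 3  ✓
Hence u(x, y) = 3 x y^{2}.

Answer: u(x, y) = 3 x y^{2}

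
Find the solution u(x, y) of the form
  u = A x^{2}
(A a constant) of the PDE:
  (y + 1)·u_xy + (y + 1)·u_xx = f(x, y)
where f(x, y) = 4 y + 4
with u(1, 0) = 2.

Substitute the ansatz u = A x^{2} into the left-hand side.
Derivatives of the ansatz:
  u_xy = 0
  u_xx = 2 A
Term by term:
  (y + 1)·u_xy = 0
  (y + 1)·u_xx = 2 A y + 2 A
So the left-hand side equals
  2 A y + 2 A
This must equal f(x, y) = 4 y + 4 identically.
Matching coefficients of the independent functions:
  [constant term, y]:  2 A = 4
Solving: A = 2.
Check against the point condition:
  u(1, 0) = 2  ⟹  A = 2  ✓
Hence u(x, y) = 2 x^{2}.

Answer: u(x, y) = 2 x^{2}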